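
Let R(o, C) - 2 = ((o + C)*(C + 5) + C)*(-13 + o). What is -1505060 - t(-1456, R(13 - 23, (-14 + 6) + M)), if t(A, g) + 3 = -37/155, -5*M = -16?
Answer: -233283798/155 ≈ -1.5051e+6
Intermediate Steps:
M = 16/5 (M = -⅕*(-16) = 16/5 ≈ 3.2000)
R(o, C) = 2 + (-13 + o)*(C + (5 + C)*(C + o)) (R(o, C) = 2 + ((o + C)*(C + 5) + C)*(-13 + o) = 2 + ((C + o)*(5 + C) + C)*(-13 + o) = 2 + ((5 + C)*(C + o) + C)*(-13 + o) = 2 + (C + (5 + C)*(C + o))*(-13 + o) = 2 + (-13 + o)*(C + (5 + C)*(C + o)))
t(A, g) = -502/155 (t(A, g) = -3 - 37/155 = -502/155)
-1505060 - t(-1456, R(13 - 23, (-14 + 6) + M)) = -1505060 - 1*(-502/155) = -1505060 + 502/155 = -233283798/155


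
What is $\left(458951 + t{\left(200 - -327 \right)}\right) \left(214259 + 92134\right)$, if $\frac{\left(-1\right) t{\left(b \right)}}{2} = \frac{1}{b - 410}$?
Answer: $\frac{5484155371715}{39} \approx 1.4062 \cdot 10^{11}$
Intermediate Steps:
$t{\left(b \right)} = - \frac{2}{-410 + b}$ ($t{\left(b \right)} = - \frac{2}{b - 410} = - \frac{2}{-410 + b}$)
$\left(458951 + t{\left(200 - -327 \right)}\right) \left(214259 + 92134\right) = \left(458951 - \frac{2}{-410 + \left(200 - -327\right)}\right) \left(214259 + 92134\right) = \left(458951 - \frac{2}{-410 + \left(200 + 327\right)}\right) 306393 = \left(458951 - \frac{2}{-410 + 527}\right) 306393 = \left(458951 - \frac{2}{117}\right) 306393 = \frac{53697265}{117} \cdot 306393 = \frac{5484155371715}{39}$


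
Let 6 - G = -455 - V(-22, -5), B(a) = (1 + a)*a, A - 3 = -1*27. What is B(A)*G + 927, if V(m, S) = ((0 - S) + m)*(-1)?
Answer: 264783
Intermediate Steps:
A = -24 (A = 3 - 1*27 = 3 - 27 = -24)
B(a) = a*(1 + a)
V(m, S) = S - m (V(m, S) = (-S + m)*(-1) = (m - S)*(-1) = S - m)
G = 478 (G = 6 - (-455 - (-5 - 1*(-22))) = 6 - (-455 - (-5 + 22)) = 6 - (-455 - 1*17) = 6 - (-455 - 17) = 6 - 1*(-472) = 6 + 472 = 478)
B(A)*G + 927 = -24*(1 - 24)*478 + 927 = -24*(-23)*478 + 927 = 552*478 + 927 = 263856 + 927 = 264783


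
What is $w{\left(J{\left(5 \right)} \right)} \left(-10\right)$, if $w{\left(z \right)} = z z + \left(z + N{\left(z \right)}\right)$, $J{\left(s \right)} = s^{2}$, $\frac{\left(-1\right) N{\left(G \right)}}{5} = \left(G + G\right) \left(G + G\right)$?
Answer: $118500$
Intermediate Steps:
$N{\left(G \right)} = - 20 G^{2}$ ($N{\left(G \right)} = - 5 \left(G + G\right) \left(G + G\right) = - 5 \cdot 2 G 2 G = - 5 \cdot 4 G^{2} = - 20 G^{2}$)
$w{\left(z \right)} = z - 19 z^{2}$ ($w{\left(z \right)} = z z - \left(- z + 20 z^{2}\right) = z^{2} - \left(- z + 20 z^{2}\right) = z - 19 z^{2}$)
$w{\left(J{\left(5 \right)} \right)} \left(-10\right) = 5^{2} \left(1 - 19 \cdot 5^{2}\right) \left(-10\right) = 25 \left(1 - 475\right) \left(-10\right) = 25 \left(-474\right) \left(-10\right) = \left(-11850\right) \left(-10\right) = 118500$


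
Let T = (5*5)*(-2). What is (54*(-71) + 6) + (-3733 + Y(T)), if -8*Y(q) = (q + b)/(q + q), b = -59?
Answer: -6048909/800 ≈ -7561.1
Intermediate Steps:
T = -50 (T = 25*(-2) = -50)
Y(q) = -(-59 + q)/(16*q) (Y(q) = -(q - 59)/(8*(q + q)) = -(-59 + q)/(8*(2*q)) = -(-59 + q)*1/(2*q)/8 = -(-59 + q)/(16*q))
(54*(-71) + 6) + (-3733 + Y(T)) = (54*(-71) + 6) + (-3733 + (1/16)*(59 - 1*(-50))/(-50)) = (-3834 + 6) + (-3733 + (1/16)*(-1/50)*(59 + 50)) = -3828 + (-3733 + (1/16)*(-1/50)*109) = -3828 + (-3733 - 109/800) = -3828 - 2986509/800 = -6048909/800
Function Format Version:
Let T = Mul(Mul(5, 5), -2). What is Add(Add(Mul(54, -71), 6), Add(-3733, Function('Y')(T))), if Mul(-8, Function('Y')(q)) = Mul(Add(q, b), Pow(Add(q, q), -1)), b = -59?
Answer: Rational(-6048909, 800) ≈ -7561.1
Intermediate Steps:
T = -50 (T = Mul(25, -2) = -50)
Function('Y')(q) = Mul(Rational(-1, 16), Pow(q, -1), Add(-59, q)) (Function('Y')(q) = Mul(Rational(-1, 8), Mul(Add(q, -59), Pow(Add(q, q), -1))) = Mul(Rational(-1, 8), Mul(Add(-59, q), Pow(Mul(2, q), -1))) = Mul(Rational(-1, 8), Mul(Add(-59, q), Mul(Rational(1, 2), Pow(q, -1)))) = Mul(Rational(-1, 8), Mul(Rational(1, 2), Pow(q, -1), Add(-59, q))) = Mul(Rational(-1, 16), Pow(q, -1), Add(-59, q)))
Add(Add(Mul(54, -71), 6), Add(-3733, Function('Y')(T))) = Add(Add(Mul(54, -71), 6), Add(-3733, Mul(Rational(1, 16), Pow(-50, -1), Add(59, Mul(-1, -50))))) = Add(Add(-3834, 6), Add(-3733, Mul(Rational(1, 16), Rational(-1, 50), Add(59, 50)))) = Add(-3828, Add(-3733, Mul(Rational(1, 16), Rational(-1, 50), 109))) = Add(-3828, Add(-3733, Rational(-109, 800))) = Add(-3828, Rational(-2986509, 800)) = Rational(-6048909, 800)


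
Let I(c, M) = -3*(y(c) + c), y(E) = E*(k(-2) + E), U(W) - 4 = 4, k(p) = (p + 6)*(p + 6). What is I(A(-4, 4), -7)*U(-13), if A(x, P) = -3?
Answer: 1008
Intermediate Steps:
k(p) = (6 + p)**2 (k(p) = (6 + p)*(6 + p) = (6 + p)**2)
U(W) = 8 (U(W) = 4 + 4 = 8)
y(E) = E*(16 + E) (y(E) = E*((6 - 2)**2 + E) = E*(4**2 + E) = E*(16 + E))
I(c, M) = -3*c - 3*c*(16 + c) (I(c, M) = -3*(c*(16 + c) + c) = -3*(c + c*(16 + c)) = -3*c - 3*c*(16 + c))
I(A(-4, 4), -7)*U(-13) = (3*(-3)*(-17 - 1*(-3)))*8 = (3*(-3)*(-17 + 3))*8 = (3*(-3)*(-14))*8 = 126*8 = 1008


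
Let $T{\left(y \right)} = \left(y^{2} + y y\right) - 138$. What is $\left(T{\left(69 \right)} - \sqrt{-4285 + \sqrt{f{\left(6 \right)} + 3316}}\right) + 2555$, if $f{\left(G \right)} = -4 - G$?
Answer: $11939 - \sqrt{-4285 + \sqrt{3306}} \approx 11939.0 - 65.019 i$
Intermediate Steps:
$T{\left(y \right)} = -138 + 2 y^{2}$ ($T{\left(y \right)} = \left(y^{2} + y^{2}\right) - 138 = 2 y^{2} - 138 = -138 + 2 y^{2}$)
$\left(T{\left(69 \right)} - \sqrt{-4285 + \sqrt{f{\left(6 \right)} + 3316}}\right) + 2555 = \left(\left(-138 + 2 \cdot 69^{2}\right) - \sqrt{-4285 + \sqrt{\left(-4 - 6\right) + 3316}}\right) + 2555 = \left(\left(-138 + 2 \cdot 4761\right) - \sqrt{-4285 + \sqrt{\left(-4 - 6\right) + 3316}}\right) + 2555 = \left(\left(-138 + 9522\right) - \sqrt{-4285 + \sqrt{-10 + 3316}}\right) + 2555 = \left(9384 - \sqrt{-4285 + \sqrt{3306}}\right) + 2555 = 11939 - \sqrt{-4285 + \sqrt{3306}}$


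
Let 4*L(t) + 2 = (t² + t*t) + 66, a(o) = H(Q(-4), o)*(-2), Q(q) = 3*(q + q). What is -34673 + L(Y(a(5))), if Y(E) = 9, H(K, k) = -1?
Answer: -69233/2 ≈ -34617.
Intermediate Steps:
Q(q) = 6*q (Q(q) = 3*(2*q) = 6*q)
a(o) = 2 (a(o) = -1*(-2) = 2)
L(t) = 16 + t²/2 (L(t) = -½ + ((t² + t*t) + 66)/4 = -½ + ((t² + t²) + 66)/4 = -½ + (2*t² + 66)/4 = -½ + (66 + 2*t²)/4 = -½ + (33/2 + t²/2) = 16 + t²/2)
-34673 + L(Y(a(5))) = -34673 + (16 + (½)*9²) = -34673 + (16 + (½)*81) = -34673 + (16 + 81/2) = -34673 + 113/2 = -69233/2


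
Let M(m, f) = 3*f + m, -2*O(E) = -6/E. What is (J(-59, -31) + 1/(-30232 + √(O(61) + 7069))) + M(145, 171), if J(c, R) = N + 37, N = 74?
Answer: 10718316165959/13937993013 - √6575983/27875986026 ≈ 769.00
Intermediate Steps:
O(E) = 3/E (O(E) = -(-3)/E = 3/E)
J(c, R) = 111 (J(c, R) = 74 + 37 = 111)
M(m, f) = m + 3*f
(J(-59, -31) + 1/(-30232 + √(O(61) + 7069))) + M(145, 171) = (111 + 1/(-30232 + √(3/61 + 7069))) + (145 + 3*171) = (111 + 1/(-30232 + √(3*(1/61) + 7069))) + (145 + 513) = (111 + 1/(-30232 + √(3/61 + 7069))) + 658 = (111 + 1/(-30232 + √(431212/61))) + 658 = (111 + 1/(-30232 + 2*√6575983/61)) + 658 = 769 + 1/(-30232 + 2*√6575983/61)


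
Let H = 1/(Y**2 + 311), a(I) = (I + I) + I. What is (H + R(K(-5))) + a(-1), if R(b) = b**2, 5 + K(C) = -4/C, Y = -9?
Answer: 143497/9800 ≈ 14.643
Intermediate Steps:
K(C) = -5 - 4/C
a(I) = 3*I (a(I) = 2*I + I = 3*I)
H = 1/392 (H = 1/((-9)**2 + 311) = 1/(81 + 311) = 1/392 ≈ 0.0025510)
(H + R(K(-5))) + a(-1) = (1/392 + (-5 - 4/(-5))**2) + 3*(-1) = (1/392 + (-5 - 4*(-1/5))**2) - 3 = (1/392 + (-5 + 4/5)**2) - 3 = (1/392 + (-21/5)**2) - 3 = (1/392 + 441/25) - 3 = 172897/9800 - 3 = 143497/9800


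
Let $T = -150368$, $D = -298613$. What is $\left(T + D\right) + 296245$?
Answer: $-152736$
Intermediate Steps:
$\left(T + D\right) + 296245 = \left(-150368 - 298613\right) + 296245 = -448981 + 296245 = -152736$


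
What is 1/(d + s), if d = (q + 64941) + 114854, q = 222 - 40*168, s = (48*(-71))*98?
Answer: -1/160687 ≈ -6.2233e-6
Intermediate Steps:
s = -333984 (s = -3408*98 = -333984)
q = -6498 (q = 222 - 6720 = -6498)
d = 173297 (d = (-6498 + 64941) + 114854 = 58443 + 114854 = 173297)
1/(d + s) = 1/(173297 - 333984) = 1/(-160687) = -1/160687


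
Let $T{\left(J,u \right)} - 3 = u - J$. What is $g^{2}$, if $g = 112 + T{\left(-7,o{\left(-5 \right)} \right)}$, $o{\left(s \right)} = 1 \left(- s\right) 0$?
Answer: $14884$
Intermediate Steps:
$o{\left(s \right)} = 0$ ($o{\left(s \right)} = - s 0 = 0$)
$T{\left(J,u \right)} = 3 + u - J$ ($T{\left(J,u \right)} = 3 - \left(J - u\right) = 3 + u - J$)
$g = 122$ ($g = 112 + \left(3 + 0 - -7\right) = 112 + \left(3 + 0 + 7\right) = 112 + 10 = 122$)
$g^{2} = 122^{2} = 14884$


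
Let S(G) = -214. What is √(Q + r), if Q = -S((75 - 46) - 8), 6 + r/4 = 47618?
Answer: √190662 ≈ 436.65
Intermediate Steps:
r = 190448 (r = -24 + 4*47618 = -24 + 190472 = 190448)
Q = 214 (Q = -1*(-214) = 214)
√(Q + r) = √(214 + 190448) = √190662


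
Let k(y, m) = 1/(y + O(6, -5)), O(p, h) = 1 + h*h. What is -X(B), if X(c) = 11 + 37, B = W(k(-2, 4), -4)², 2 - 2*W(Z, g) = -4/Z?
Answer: -48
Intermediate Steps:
O(p, h) = 1 + h²
k(y, m) = 1/(26 + y) (k(y, m) = 1/(y + (1 + (-5)²)) = 1/(y + (1 + 25)) = 1/(y + 26) = 1/(26 + y))
W(Z, g) = 1 + 2/Z (W(Z, g) = 1 - (-2)/Z = 1 + 2/Z)
B = 2401 (B = ((2 + 1/(26 - 2))/(1/(26 - 2)))² = ((2 + 1/24)/(1/24))² = (24*(49/24))² = 49² = 2401)
X(c) = 48
-X(B) = -1*48 = -48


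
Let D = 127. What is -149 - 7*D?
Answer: -1038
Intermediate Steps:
-149 - 7*D = -149 - 7*127 = -149 - 889 = -1038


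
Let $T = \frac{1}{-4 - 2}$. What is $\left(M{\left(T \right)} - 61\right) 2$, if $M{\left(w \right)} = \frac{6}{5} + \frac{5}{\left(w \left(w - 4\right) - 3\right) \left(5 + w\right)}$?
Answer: $- \frac{1450186}{12035} \approx -120.5$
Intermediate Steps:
$T = - \frac{1}{6}$ ($T = \frac{1}{-6} = - \frac{1}{6} \approx -0.16667$)
$M{\left(w \right)} = \frac{6}{5} + \frac{5}{\left(-3 + w \left(-4 + w\right)\right) \left(5 + w\right)}$ ($M{\left(w \right)} = 6 \cdot \frac{1}{5} + \frac{5}{\left(w \left(-4 + w\right) - 3\right) \left(5 + w\right)} = \frac{6}{5} + \frac{5}{\left(-3 + w \left(-4 + w\right)\right) \left(5 + w\right)}$)
$\left(M{\left(T \right)} - 61\right) 2 = \left(\frac{-65 - -23 + 6 \left(- \frac{1}{6}\right)^{2} + 6 \left(- \frac{1}{6}\right)^{3}}{5 \left(-15 + \left(- \frac{1}{6}\right)^{2} + \left(- \frac{1}{6}\right)^{3} - - \frac{23}{6}\right)} - 61\right) 2 = \left(\frac{-65 + 23 + 6 \cdot \frac{1}{36} + 6 \left(- \frac{1}{216}\right)}{5 \left(-15 + \frac{1}{36} - \frac{1}{216} + \frac{23}{6}\right)} - 61\right) 2 = \left(\frac{-65 + 23 + \frac{1}{6} - \frac{1}{36}}{5 \left(- \frac{2407}{216}\right)} - 61\right) 2 = \left(\frac{1}{5} \left(- \frac{216}{2407}\right) \left(- \frac{1507}{36}\right) - 61\right) 2 = \left(\frac{9042}{12035} - 61\right) 2 = \left(- \frac{725093}{12035}\right) 2 = - \frac{1450186}{12035}$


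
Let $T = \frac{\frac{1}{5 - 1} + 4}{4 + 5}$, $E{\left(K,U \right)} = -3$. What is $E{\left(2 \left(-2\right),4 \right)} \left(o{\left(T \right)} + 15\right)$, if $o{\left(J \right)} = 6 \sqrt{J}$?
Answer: $-45 - 3 \sqrt{17} \approx -57.369$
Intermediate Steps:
$T = \frac{17}{36}$ ($T = \frac{\frac{1}{4} + 4}{9} = \left(\frac{1}{4} + 4\right) \frac{1}{9} = \frac{17}{4} \cdot \frac{1}{9} = \frac{17}{36} \approx 0.47222$)
$E{\left(2 \left(-2\right),4 \right)} \left(o{\left(T \right)} + 15\right) = - 3 \left(6 \sqrt{\frac{17}{36}} + 15\right) = - 3 \left(6 \frac{\sqrt{17}}{6} + 15\right) = - 3 \left(\sqrt{17} + 15\right) = - 3 \left(15 + \sqrt{17}\right) = -45 - 3 \sqrt{17}$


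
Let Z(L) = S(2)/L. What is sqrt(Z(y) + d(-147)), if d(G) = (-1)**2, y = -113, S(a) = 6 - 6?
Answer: 1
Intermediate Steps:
S(a) = 0
Z(L) = 0 (Z(L) = 0/L = 0)
d(G) = 1
sqrt(Z(y) + d(-147)) = sqrt(0 + 1) = sqrt(1) = 1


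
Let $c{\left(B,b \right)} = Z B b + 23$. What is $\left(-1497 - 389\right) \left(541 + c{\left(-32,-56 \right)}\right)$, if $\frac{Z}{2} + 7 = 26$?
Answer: $-129492760$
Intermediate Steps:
$Z = 38$ ($Z = -14 + 2 \cdot 26 = -14 + 52 = 38$)
$c{\left(B,b \right)} = 23 + 38 B b$ ($c{\left(B,b \right)} = 38 B b + 23 = 23 + 38 B b$)
$\left(-1497 - 389\right) \left(541 + c{\left(-32,-56 \right)}\right) = \left(-1497 - 389\right) \left(541 + \left(23 + 38 \left(-32\right) \left(-56\right)\right)\right) = - 1886 \left(541 + \left(23 + 68096\right)\right) = - 1886 \left(541 + 68119\right) = \left(-1886\right) 68660 = -129492760$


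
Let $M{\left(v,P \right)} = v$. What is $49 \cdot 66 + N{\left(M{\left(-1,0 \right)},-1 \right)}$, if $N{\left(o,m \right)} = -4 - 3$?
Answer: $3227$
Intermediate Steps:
$N{\left(o,m \right)} = -7$
$49 \cdot 66 + N{\left(M{\left(-1,0 \right)},-1 \right)} = 49 \cdot 66 - 7 = 3234 - 7 = 3227$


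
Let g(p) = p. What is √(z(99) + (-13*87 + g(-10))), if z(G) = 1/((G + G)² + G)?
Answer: I*√195836900974/13101 ≈ 33.779*I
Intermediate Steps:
z(G) = 1/(G + 4*G²) (z(G) = 1/((2*G)² + G) = 1/(4*G² + G) = 1/(G + 4*G²))
√(z(99) + (-13*87 + g(-10))) = √(1/(99*(1 + 4*99)) + (-13*87 - 10)) = √(1/(99*(1 + 396)) + (-1131 - 10)) = √((1/99)/397 - 1141) = √((1/99)*(1/397) - 1141) = √(1/39303 - 1141) = √(-44844722/39303) = I*√195836900974/13101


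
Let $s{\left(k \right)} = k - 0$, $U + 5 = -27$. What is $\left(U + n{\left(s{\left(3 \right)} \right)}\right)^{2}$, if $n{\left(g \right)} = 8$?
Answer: $576$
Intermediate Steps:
$U = -32$ ($U = -5 - 27 = -32$)
$s{\left(k \right)} = k$ ($s{\left(k \right)} = k + 0 = k$)
$\left(U + n{\left(s{\left(3 \right)} \right)}\right)^{2} = \left(-32 + 8\right)^{2} = \left(-24\right)^{2} = 576$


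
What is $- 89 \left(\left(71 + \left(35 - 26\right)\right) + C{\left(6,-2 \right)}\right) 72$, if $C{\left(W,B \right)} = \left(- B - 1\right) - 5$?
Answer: $-487008$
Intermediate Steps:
$C{\left(W,B \right)} = -6 - B$ ($C{\left(W,B \right)} = \left(-1 - B\right) - 5 = -6 - B$)
$- 89 \left(\left(71 + \left(35 - 26\right)\right) + C{\left(6,-2 \right)}\right) 72 = - 89 \left(\left(71 + \left(35 - 26\right)\right) - 4\right) 72 = - 89 \left(\left(71 + \left(35 - 26\right)\right) + \left(-6 + 2\right)\right) 72 = - 89 \left(\left(71 + 9\right) - 4\right) 72 = - 89 \left(80 - 4\right) 72 = \left(-89\right) 76 \cdot 72 = \left(-6764\right) 72 = -487008$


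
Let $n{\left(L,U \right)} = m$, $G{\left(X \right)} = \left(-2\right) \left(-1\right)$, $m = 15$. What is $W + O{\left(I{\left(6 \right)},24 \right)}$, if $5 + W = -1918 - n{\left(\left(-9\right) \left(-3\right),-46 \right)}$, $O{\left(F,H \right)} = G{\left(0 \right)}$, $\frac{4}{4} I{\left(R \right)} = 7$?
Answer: $-1936$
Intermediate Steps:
$G{\left(X \right)} = 2$
$I{\left(R \right)} = 7$
$O{\left(F,H \right)} = 2$
$n{\left(L,U \right)} = 15$
$W = -1938$ ($W = -5 - 1933 = -1938$)
$W + O{\left(I{\left(6 \right)},24 \right)} = -1938 + 2 = -1936$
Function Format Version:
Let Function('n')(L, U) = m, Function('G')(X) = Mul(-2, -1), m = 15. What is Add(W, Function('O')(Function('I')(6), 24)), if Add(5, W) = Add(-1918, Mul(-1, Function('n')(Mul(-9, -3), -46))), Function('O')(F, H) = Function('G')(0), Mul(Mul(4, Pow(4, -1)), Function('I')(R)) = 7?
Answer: -1936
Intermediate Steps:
Function('G')(X) = 2
Function('I')(R) = 7
Function('O')(F, H) = 2
Function('n')(L, U) = 15
W = -1938 (W = Add(-5, Add(-1918, Mul(-1, 15))) = Add(-5, Add(-1918, -15)) = Add(-5, -1933) = -1938)
Add(W, Function('O')(Function('I')(6), 24)) = Add(-1938, 2) = -1936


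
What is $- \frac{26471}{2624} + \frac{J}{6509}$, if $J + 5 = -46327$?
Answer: $- \frac{293874907}{17079616} \approx -17.206$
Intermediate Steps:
$J = -46332$ ($J = -5 - 46327 = -46332$)
$- \frac{26471}{2624} + \frac{J}{6509} = - \frac{26471}{2624} - \frac{46332}{6509} = - \frac{293874907}{17079616}$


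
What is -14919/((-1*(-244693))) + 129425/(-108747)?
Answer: -33291788018/26609629671 ≈ -1.2511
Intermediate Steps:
-14919/((-1*(-244693))) + 129425/(-108747) = -14919/244693 + 129425*(-1/108747) = -14919*1/244693 - 129425/108747 = -14919/244693 - 129425/108747 = -33291788018/26609629671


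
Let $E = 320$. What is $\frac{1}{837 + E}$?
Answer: $\frac{1}{1157} \approx 0.0008643$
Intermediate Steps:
$\frac{1}{837 + E} = \frac{1}{837 + 320} = \frac{1}{1157}$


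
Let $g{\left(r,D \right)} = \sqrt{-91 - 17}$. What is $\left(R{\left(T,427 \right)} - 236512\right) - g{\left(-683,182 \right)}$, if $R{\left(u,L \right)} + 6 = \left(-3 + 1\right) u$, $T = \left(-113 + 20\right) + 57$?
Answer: $-236446 - 6 i \sqrt{3} \approx -2.3645 \cdot 10^{5} - 10.392 i$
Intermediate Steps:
$T = -36$ ($T = -93 + 57 = -36$)
$R{\left(u,L \right)} = -6 - 2 u$ ($R{\left(u,L \right)} = -6 + \left(-3 + 1\right) u = -6 - 2 u$)
$g{\left(r,D \right)} = 6 i \sqrt{3}$ ($g{\left(r,D \right)} = \sqrt{-108} = 6 i \sqrt{3}$)
$\left(R{\left(T,427 \right)} - 236512\right) - g{\left(-683,182 \right)} = \left(\left(-6 - -72\right) - 236512\right) - 6 i \sqrt{3} = \left(\left(-6 + 72\right) - 236512\right) - 6 i \sqrt{3} = \left(66 - 236512\right) - 6 i \sqrt{3} = -236446 - 6 i \sqrt{3}$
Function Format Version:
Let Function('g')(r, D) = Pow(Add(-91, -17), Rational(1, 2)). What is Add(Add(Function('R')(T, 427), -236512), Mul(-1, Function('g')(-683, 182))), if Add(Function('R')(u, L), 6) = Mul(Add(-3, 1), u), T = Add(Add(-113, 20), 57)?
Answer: Add(-236446, Mul(-6, I, Pow(3, Rational(1, 2)))) ≈ Add(-2.3645e+5, Mul(-10.392, I))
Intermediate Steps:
T = -36 (T = Add(-93, 57) = -36)
Function('R')(u, L) = Add(-6, Mul(-2, u)) (Function('R')(u, L) = Add(-6, Mul(Add(-3, 1), u)) = Add(-6, Mul(-2, u)))
Function('g')(r, D) = Mul(6, I, Pow(3, Rational(1, 2))) (Function('g')(r, D) = Pow(-108, Rational(1, 2)) = Mul(6, I, Pow(3, Rational(1, 2))))
Add(Add(Function('R')(T, 427), -236512), Mul(-1, Function('g')(-683, 182))) = Add(Add(Add(-6, Mul(-2, -36)), -236512), Mul(-1, Mul(6, I, Pow(3, Rational(1, 2))))) = Add(Add(Add(-6, 72), -236512), Mul(-6, I, Pow(3, Rational(1, 2)))) = Add(Add(66, -236512), Mul(-6, I, Pow(3, Rational(1, 2)))) = Add(-236446, Mul(-6, I, Pow(3, Rational(1, 2))))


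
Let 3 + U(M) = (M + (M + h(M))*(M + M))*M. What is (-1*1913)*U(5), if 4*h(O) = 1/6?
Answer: -6291857/12 ≈ -5.2432e+5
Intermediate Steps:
h(O) = 1/24 (h(O) = (¼)/6 = (¼)*(⅙) = 1/24)
U(M) = -3 + M*(M + 2*M*(1/24 + M)) (U(M) = -3 + (M + (M + 1/24)*(M + M))*M = -3 + (M + (1/24 + M)*(2*M))*M = -3 + (M + 2*M*(1/24 + M))*M = -3 + M*(M + 2*M*(1/24 + M)))
(-1*1913)*U(5) = (-1*1913)*(-3 + 2*5³ + (13/12)*5²) = -1913*(-3 + 2*125 + (13/12)*25) = -1913*(-3 + 250 + 325/12) = -1913*3289/12 = -6291857/12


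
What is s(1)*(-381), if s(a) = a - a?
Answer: 0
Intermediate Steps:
s(a) = 0
s(1)*(-381) = 0*(-381) = 0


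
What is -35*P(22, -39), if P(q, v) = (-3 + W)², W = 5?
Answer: -140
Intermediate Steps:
P(q, v) = 4 (P(q, v) = (-3 + 5)² = 2² = 4)
-35*P(22, -39) = -35*4 = -140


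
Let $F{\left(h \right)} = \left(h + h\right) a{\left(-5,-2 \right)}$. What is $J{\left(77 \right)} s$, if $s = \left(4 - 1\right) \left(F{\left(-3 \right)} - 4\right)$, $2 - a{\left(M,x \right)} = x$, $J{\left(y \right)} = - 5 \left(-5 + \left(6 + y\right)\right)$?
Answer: $32760$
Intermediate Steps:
$J{\left(y \right)} = -5 - 5 y$ ($J{\left(y \right)} = - 5 \left(1 + y\right) = -5 - 5 y$)
$a{\left(M,x \right)} = 2 - x$
$F{\left(h \right)} = 8 h$ ($F{\left(h \right)} = \left(h + h\right) \left(2 - -2\right) = 2 h \left(2 + 2\right) = 2 h 4 = 8 h$)
$s = -84$ ($s = \left(4 - 1\right) \left(8 \left(-3\right) - 4\right) = 3 \left(-24 - 4\right) = 3 \left(-28\right) = -84$)
$J{\left(77 \right)} s = \left(-5 - 385\right) \left(-84\right) = \left(-390\right) \left(-84\right) = 32760$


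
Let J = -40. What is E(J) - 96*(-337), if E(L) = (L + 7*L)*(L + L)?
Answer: 57952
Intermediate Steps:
E(L) = 16*L² (E(L) = (8*L)*(2*L) = 16*L²)
E(J) - 96*(-337) = 16*(-40)² - 96*(-337) = 16*1600 - 1*(-32352) = 25600 + 32352 = 57952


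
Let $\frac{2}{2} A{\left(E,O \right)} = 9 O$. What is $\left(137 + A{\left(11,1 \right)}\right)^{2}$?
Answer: $21316$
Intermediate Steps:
$A{\left(E,O \right)} = 9 O$
$\left(137 + A{\left(11,1 \right)}\right)^{2} = \left(137 + 9 \cdot 1\right)^{2} = \left(137 + 9\right)^{2} = 146^{2} = 21316$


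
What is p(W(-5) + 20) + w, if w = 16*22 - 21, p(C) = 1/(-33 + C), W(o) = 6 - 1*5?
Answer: 3971/12 ≈ 330.92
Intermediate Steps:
W(o) = 1 (W(o) = 6 - 5 = 1)
w = 331 (w = 352 - 21 = 331)
p(W(-5) + 20) + w = 1/(-33 + (1 + 20)) + 331 = 1/(-33 + 21) + 331 = 1/(-12) + 331 = -1/12 + 331 = 3971/12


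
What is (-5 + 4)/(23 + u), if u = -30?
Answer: 1/7 ≈ 0.14286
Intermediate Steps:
(-5 + 4)/(23 + u) = (-5 + 4)/(23 - 30) = -1/(-7) = -1*(-1/7) = 1/7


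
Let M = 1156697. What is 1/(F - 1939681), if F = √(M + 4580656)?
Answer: -1939681/3762356644408 - √5737353/3762356644408 ≈ -5.1619e-7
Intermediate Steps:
F = √5737353 (F = √(1156697 + 4580656) = √5737353 ≈ 2395.3)
1/(F - 1939681) = 1/(√5737353 - 1939681) = 1/(-1939681 + √5737353)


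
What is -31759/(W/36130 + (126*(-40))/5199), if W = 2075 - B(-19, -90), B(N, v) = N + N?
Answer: 1988535477110/57036571 ≈ 34864.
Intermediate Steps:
B(N, v) = 2*N
W = 2113 (W = 2075 - 2*(-19) = 2075 - 1*(-38) = 2075 + 38 = 2113)
-31759/(W/36130 + (126*(-40))/5199) = -31759/(2113/36130 + (126*(-40))/5199) = -31759/(2113*(1/36130) - 5040*1/5199) = -31759/(2113/36130 - 1680/1733) = -31759/(-57036571/62613290) = -31759*(-62613290/57036571) = 1988535477110/57036571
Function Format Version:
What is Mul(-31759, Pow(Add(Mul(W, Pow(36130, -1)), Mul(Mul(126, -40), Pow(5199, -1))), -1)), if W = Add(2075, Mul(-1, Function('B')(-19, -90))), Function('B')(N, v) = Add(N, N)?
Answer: Rational(1988535477110, 57036571) ≈ 34864.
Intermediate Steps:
Function('B')(N, v) = Mul(2, N)
W = 2113 (W = Add(2075, Mul(-1, Mul(2, -19))) = Add(2075, Mul(-1, -38)) = Add(2075, 38) = 2113)
Mul(-31759, Pow(Add(Mul(W, Pow(36130, -1)), Mul(Mul(126, -40), Pow(5199, -1))), -1)) = Mul(-31759, Pow(Add(Mul(2113, Pow(36130, -1)), Mul(Mul(126, -40), Pow(5199, -1))), -1)) = Mul(-31759, Pow(Add(Mul(2113, Rational(1, 36130)), Mul(-5040, Rational(1, 5199))), -1)) = Mul(-31759, Pow(Add(Rational(2113, 36130), Rational(-1680, 1733)), -1)) = Mul(-31759, Pow(Rational(-57036571, 62613290), -1)) = Mul(-31759, Rational(-62613290, 57036571)) = Rational(1988535477110, 57036571)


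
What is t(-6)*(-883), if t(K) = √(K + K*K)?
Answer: -883*√30 ≈ -4836.4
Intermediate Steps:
t(K) = √(K + K²)
t(-6)*(-883) = √(-6*(1 - 6))*(-883) = √(-6*(-5))*(-883) = √30*(-883) = -883*√30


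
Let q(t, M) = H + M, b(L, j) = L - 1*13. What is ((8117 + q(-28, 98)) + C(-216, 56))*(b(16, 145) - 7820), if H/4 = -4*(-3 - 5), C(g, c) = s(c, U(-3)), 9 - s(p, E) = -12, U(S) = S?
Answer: -65381388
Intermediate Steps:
b(L, j) = -13 + L (b(L, j) = L - 13 = -13 + L)
s(p, E) = 21 (s(p, E) = 9 - 1*(-12) = 9 + 12 = 21)
C(g, c) = 21
H = 128 (H = 4*(-4*(-3 - 5)) = 4*(-4*(-8)) = 4*32 = 128)
q(t, M) = 128 + M
((8117 + q(-28, 98)) + C(-216, 56))*(b(16, 145) - 7820) = ((8117 + (128 + 98)) + 21)*((-13 + 16) - 7820) = ((8117 + 226) + 21)*(3 - 7820) = (8343 + 21)*(-7817) = 8364*(-7817) = -65381388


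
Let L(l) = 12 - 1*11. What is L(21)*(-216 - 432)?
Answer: -648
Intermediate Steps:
L(l) = 1 (L(l) = 12 - 11 = 1)
L(21)*(-216 - 432) = 1*(-216 - 432) = 1*(-648) = -648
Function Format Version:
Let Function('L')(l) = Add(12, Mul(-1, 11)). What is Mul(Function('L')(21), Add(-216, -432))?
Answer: -648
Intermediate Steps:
Function('L')(l) = 1 (Function('L')(l) = Add(12, -11) = 1)
Mul(Function('L')(21), Add(-216, -432)) = Mul(1, Add(-216, -432)) = Mul(1, -648) = -648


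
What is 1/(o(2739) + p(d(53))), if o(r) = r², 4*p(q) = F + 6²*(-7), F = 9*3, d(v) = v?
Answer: 4/30008259 ≈ 1.3330e-7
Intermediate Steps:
F = 27
p(q) = -225/4 (p(q) = (27 + 6²*(-7))/4 = (27 + 36*(-7))/4 = (27 - 252)/4 = (¼)*(-225) = -225/4)
1/(o(2739) + p(d(53))) = 1/(2739² - 225/4) = 1/(7502121 - 225/4) = 1/(30008259/4) = 4/30008259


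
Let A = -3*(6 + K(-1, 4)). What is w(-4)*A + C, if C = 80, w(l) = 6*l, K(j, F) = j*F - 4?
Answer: -64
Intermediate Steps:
K(j, F) = -4 + F*j (K(j, F) = F*j - 4 = -4 + F*j)
A = 6 (A = -3*(6 + (-4 + 4*(-1))) = -3*(6 + (-4 - 4)) = -3*(6 - 8) = -3*(-2) = -1*(-6) = 6)
w(-4)*A + C = (6*(-4))*6 + 80 = -24*6 + 80 = -144 + 80 = -64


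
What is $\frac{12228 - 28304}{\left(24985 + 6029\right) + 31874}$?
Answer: $- \frac{4019}{15722} \approx -0.25563$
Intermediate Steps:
$\frac{12228 - 28304}{\left(24985 + 6029\right) + 31874} = - \frac{16076}{31014 + 31874} = - \frac{16076}{62888} = \left(-16076\right) \frac{1}{62888} = - \frac{4019}{15722}$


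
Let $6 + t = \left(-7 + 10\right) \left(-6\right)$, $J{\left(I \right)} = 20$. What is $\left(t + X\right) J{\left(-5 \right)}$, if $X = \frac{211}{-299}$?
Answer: $- \frac{147740}{299} \approx -494.11$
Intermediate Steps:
$X = - \frac{211}{299}$ ($X = 211 \left(- \frac{1}{299}\right) = - \frac{211}{299} \approx -0.70569$)
$t = -24$ ($t = -6 + \left(-7 + 10\right) \left(-6\right) = -6 + 3 \left(-6\right) = -6 - 18 = -24$)
$\left(t + X\right) J{\left(-5 \right)} = \left(-24 - \frac{211}{299}\right) 20 = \left(- \frac{7387}{299}\right) 20 = - \frac{147740}{299}$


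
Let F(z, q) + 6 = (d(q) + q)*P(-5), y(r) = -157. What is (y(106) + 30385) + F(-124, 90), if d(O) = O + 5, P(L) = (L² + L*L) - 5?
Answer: 38547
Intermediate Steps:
P(L) = -5 + 2*L² (P(L) = (L² + L²) - 5 = 2*L² - 5 = -5 + 2*L²)
d(O) = 5 + O
F(z, q) = 219 + 90*q (F(z, q) = -6 + ((5 + q) + q)*(-5 + 2*(-5)²) = -6 + (5 + 2*q)*(-5 + 2*25) = -6 + (5 + 2*q)*(-5 + 50) = -6 + (5 + 2*q)*45 = -6 + (225 + 90*q) = 219 + 90*q)
(y(106) + 30385) + F(-124, 90) = (-157 + 30385) + (219 + 90*90) = 30228 + (219 + 8100) = 30228 + 8319 = 38547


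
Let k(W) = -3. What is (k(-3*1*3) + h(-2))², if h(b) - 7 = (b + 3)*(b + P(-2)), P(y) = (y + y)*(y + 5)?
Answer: 100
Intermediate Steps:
P(y) = 2*y*(5 + y) (P(y) = (2*y)*(5 + y) = 2*y*(5 + y))
h(b) = 7 + (-12 + b)*(3 + b) (h(b) = 7 + (b + 3)*(b + 2*(-2)*(5 - 2)) = 7 + (3 + b)*(b + 2*(-2)*3) = 7 + (3 + b)*(b - 12) = 7 + (3 + b)*(-12 + b) = 7 + (-12 + b)*(3 + b))
(k(-3*1*3) + h(-2))² = (-3 + (-29 + (-2)² - 9*(-2)))² = (-3 + (-29 + 4 + 18))² = (-3 - 7)² = (-10)² = 100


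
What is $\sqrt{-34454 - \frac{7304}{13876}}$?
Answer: $\frac{8 i \sqrt{6478506667}}{3469} \approx 185.62 i$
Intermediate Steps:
$\sqrt{-34454 - \frac{7304}{13876}} = \sqrt{-34454 - \frac{1826}{3469}} = \sqrt{- \frac{119522752}{3469}} = \frac{8 i \sqrt{6478506667}}{3469}$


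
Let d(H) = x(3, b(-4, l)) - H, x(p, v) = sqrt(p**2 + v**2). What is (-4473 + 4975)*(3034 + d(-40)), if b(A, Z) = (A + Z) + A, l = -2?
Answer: 1543148 + 502*sqrt(109) ≈ 1.5484e+6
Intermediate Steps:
b(A, Z) = Z + 2*A
d(H) = sqrt(109) - H (d(H) = sqrt(3**2 + (-2 + 2*(-4))**2) - H = sqrt(9 + (-2 - 8)**2) - H = sqrt(9 + (-10)**2) - H = sqrt(9 + 100) - H = sqrt(109) - H)
(-4473 + 4975)*(3034 + d(-40)) = (-4473 + 4975)*(3034 + (sqrt(109) - 1*(-40))) = 502*(3034 + (sqrt(109) + 40)) = 502*(3034 + (40 + sqrt(109))) = 502*(3074 + sqrt(109)) = 1543148 + 502*sqrt(109)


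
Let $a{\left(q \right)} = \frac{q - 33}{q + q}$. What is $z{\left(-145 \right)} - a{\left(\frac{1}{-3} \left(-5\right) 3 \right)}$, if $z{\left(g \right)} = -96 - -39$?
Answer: $- \frac{271}{5} \approx -54.2$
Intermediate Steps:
$z{\left(g \right)} = -57$ ($z{\left(g \right)} = -96 + 39 = -57$)
$a{\left(q \right)} = \frac{-33 + q}{2 q}$
$z{\left(-145 \right)} - a{\left(\frac{1}{-3} \left(-5\right) 3 \right)} = -57 - \frac{-33 + \frac{1}{-3} \left(-5\right) 3}{2 \frac{1}{-3} \left(-5\right) 3} = -57 - \frac{-33 + \left(- \frac{1}{3}\right) \left(-5\right) 3}{2 \left(- \frac{1}{3}\right) \left(-5\right) 3} = -57 - \frac{-33 + \frac{5}{3} \cdot 3}{2 \cdot \frac{5}{3} \cdot 3} = -57 - \frac{-33 + 5}{2 \cdot 5} = -57 - \frac{1}{2} \cdot \frac{1}{5} \left(-28\right) = -57 - - \frac{14}{5} = -57 + \frac{14}{5} = - \frac{271}{5}$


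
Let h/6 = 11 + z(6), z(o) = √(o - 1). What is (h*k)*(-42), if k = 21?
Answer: -58212 - 5292*√5 ≈ -70045.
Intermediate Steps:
z(o) = √(-1 + o)
h = 66 + 6*√5 (h = 6*(11 + √(-1 + 6)) = 6*(11 + √5) = 66 + 6*√5 ≈ 79.416)
(h*k)*(-42) = ((66 + 6*√5)*21)*(-42) = (1386 + 126*√5)*(-42) = -58212 - 5292*√5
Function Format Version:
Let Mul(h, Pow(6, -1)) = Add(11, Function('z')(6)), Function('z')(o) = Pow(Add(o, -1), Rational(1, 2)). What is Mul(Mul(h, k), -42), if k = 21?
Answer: Add(-58212, Mul(-5292, Pow(5, Rational(1, 2)))) ≈ -70045.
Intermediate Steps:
Function('z')(o) = Pow(Add(-1, o), Rational(1, 2))
h = Add(66, Mul(6, Pow(5, Rational(1, 2)))) (h = Mul(6, Add(11, Pow(Add(-1, 6), Rational(1, 2)))) = Mul(6, Add(11, Pow(5, Rational(1, 2)))) = Add(66, Mul(6, Pow(5, Rational(1, 2)))) ≈ 79.416)
Mul(Mul(h, k), -42) = Mul(Mul(Add(66, Mul(6, Pow(5, Rational(1, 2)))), 21), -42) = Mul(Add(1386, Mul(126, Pow(5, Rational(1, 2)))), -42) = Add(-58212, Mul(-5292, Pow(5, Rational(1, 2))))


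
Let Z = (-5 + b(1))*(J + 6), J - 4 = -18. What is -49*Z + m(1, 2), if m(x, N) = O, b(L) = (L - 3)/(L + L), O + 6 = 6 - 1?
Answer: -2353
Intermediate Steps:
O = -1 (O = -6 + (6 - 1) = -6 + 5 = -1)
b(L) = (-3 + L)/(2*L) (b(L) = (-3 + L)/((2*L)) = (-3 + L)*(1/(2*L)) = (-3 + L)/(2*L))
m(x, N) = -1
J = -14 (J = 4 - 18 = -14)
Z = 48 (Z = (-5 + (½)*(-3 + 1)/1)*(-14 + 6) = (-5 + (½)*1*(-2))*(-8) = (-5 - 1)*(-8) = -6*(-8) = 48)
-49*Z + m(1, 2) = -49*48 - 1 = -2352 - 1 = -2353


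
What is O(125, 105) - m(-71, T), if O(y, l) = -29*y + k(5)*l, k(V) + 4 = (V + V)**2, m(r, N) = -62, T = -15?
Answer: 6517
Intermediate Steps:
k(V) = -4 + 4*V**2 (k(V) = -4 + (V + V)**2 = -4 + (2*V)**2 = -4 + 4*V**2)
O(y, l) = -29*y + 96*l (O(y, l) = -29*y + (-4 + 4*5**2)*l = -29*y + (-4 + 4*25)*l = -29*y + (-4 + 100)*l = -29*y + 96*l)
O(125, 105) - m(-71, T) = (-29*125 + 96*105) - 1*(-62) = (-3625 + 10080) + 62 = 6455 + 62 = 6517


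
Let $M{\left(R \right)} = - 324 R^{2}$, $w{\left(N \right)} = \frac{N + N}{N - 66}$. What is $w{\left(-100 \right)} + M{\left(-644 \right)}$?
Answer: $- \frac{11153080412}{83} \approx -1.3437 \cdot 10^{8}$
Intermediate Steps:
$w{\left(N \right)} = \frac{2 N}{-66 + N}$
$w{\left(-100 \right)} + M{\left(-644 \right)} = 2 \left(-100\right) \frac{1}{-66 - 100} - 324 \left(-644\right)^{2} = 2 \left(-100\right) \frac{1}{-166} - 134374464 = 2 \left(-100\right) \left(- \frac{1}{166}\right) - 134374464 = \frac{100}{83} - 134374464 = - \frac{11153080412}{83}$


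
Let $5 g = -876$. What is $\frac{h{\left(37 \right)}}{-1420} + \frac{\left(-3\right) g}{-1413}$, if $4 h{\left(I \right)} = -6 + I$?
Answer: $- \frac{336579}{891760} \approx -0.37743$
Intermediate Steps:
$g = - \frac{876}{5}$ ($g = \frac{1}{5} \left(-876\right) = - \frac{876}{5} \approx -175.2$)
$h{\left(I \right)} = - \frac{3}{2} + \frac{I}{4}$ ($h{\left(I \right)} = \frac{-6 + I}{4} = - \frac{3}{2} + \frac{I}{4}$)
$\frac{h{\left(37 \right)}}{-1420} + \frac{\left(-3\right) g}{-1413} = \frac{- \frac{3}{2} + \frac{1}{4} \cdot 37}{-1420} + \frac{\left(-3\right) \left(- \frac{876}{5}\right)}{-1413} = \left(- \frac{3}{2} + \frac{37}{4}\right) \left(- \frac{1}{1420}\right) + \frac{2628}{5} \left(- \frac{1}{1413}\right) = \frac{31}{4} \left(- \frac{1}{1420}\right) - \frac{292}{785} = - \frac{31}{5680} - \frac{292}{785} = - \frac{336579}{891760}$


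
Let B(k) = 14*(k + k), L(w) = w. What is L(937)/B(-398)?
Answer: -937/11144 ≈ -0.084081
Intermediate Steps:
B(k) = 28*k (B(k) = 14*(2*k) = 28*k)
L(937)/B(-398) = 937/((28*(-398))) = 937/(-11144) = 937*(-1/11144) = -937/11144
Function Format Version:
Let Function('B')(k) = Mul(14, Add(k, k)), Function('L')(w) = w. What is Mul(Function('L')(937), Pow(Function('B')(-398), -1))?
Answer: Rational(-937, 11144) ≈ -0.084081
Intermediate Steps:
Function('B')(k) = Mul(28, k) (Function('B')(k) = Mul(14, Mul(2, k)) = Mul(28, k))
Mul(Function('L')(937), Pow(Function('B')(-398), -1)) = Mul(937, Pow(Mul(28, -398), -1)) = Mul(937, Pow(-11144, -1)) = Mul(937, Rational(-1, 11144)) = Rational(-937, 11144)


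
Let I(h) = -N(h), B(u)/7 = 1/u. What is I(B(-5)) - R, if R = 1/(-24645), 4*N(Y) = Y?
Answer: 34507/98580 ≈ 0.35004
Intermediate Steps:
N(Y) = Y/4
B(u) = 7/u
I(h) = -h/4
R = -1/24645 ≈ -4.0576e-5
I(B(-5)) - R = -7/(4*(-5)) - 1*(-1/24645) = -7*(-1)/(4*5) + 1/24645 = -¼*(-7/5) + 1/24645 = 7/20 + 1/24645 = 34507/98580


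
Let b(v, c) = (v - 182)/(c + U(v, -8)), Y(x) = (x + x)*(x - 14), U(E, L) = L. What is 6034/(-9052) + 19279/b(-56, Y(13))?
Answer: 87235635/31682 ≈ 2753.5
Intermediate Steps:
Y(x) = 2*x*(-14 + x) (Y(x) = (2*x)*(-14 + x) = 2*x*(-14 + x))
b(v, c) = (-182 + v)/(-8 + c) (b(v, c) = (v - 182)/(c - 8) = (-182 + v)/(-8 + c))
6034/(-9052) + 19279/b(-56, Y(13)) = 6034/(-9052) + 19279/(((-182 - 56)/(-8 + 2*13*(-14 + 13)))) = 6034*(-1/9052) + 19279/((-238/(-8 + 2*13*(-1)))) = -3017/4526 + 19279/((-238/(-8 - 26))) = -3017/4526 + 19279/((-238/(-34))) = -3017/4526 + 19279/((-1/34*(-238))) = -3017/4526 + 19279/7 = 87235635/31682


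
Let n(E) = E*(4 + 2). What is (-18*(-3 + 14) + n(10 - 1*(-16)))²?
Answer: 1764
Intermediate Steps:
n(E) = 6*E (n(E) = E*6 = 6*E)
(-18*(-3 + 14) + n(10 - 1*(-16)))² = (-18*(-3 + 14) + 6*(10 - 1*(-16)))² = (-18*11 + 6*(10 + 16))² = (-198 + 6*26)² = (-198 + 156)² = (-42)² = 1764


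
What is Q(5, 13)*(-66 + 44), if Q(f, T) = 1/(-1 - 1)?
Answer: 11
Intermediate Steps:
Q(f, T) = -½ (Q(f, T) = 1/(-2) = -½)
Q(5, 13)*(-66 + 44) = -(-66 + 44)/2 = -½*(-22) = 11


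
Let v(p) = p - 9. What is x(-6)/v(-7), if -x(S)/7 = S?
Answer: -21/8 ≈ -2.6250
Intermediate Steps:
x(S) = -7*S
v(p) = -9 + p
x(-6)/v(-7) = (-7*(-6))/(-9 - 7) = 42/(-16) = 42*(-1/16) = -21/8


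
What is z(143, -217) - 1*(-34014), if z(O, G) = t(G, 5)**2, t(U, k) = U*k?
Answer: 1211239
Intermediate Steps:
z(O, G) = 25*G**2 (z(O, G) = (G*5)**2 = (5*G)**2 = 25*G**2)
z(143, -217) - 1*(-34014) = 25*(-217)**2 - 1*(-34014) = 25*47089 + 34014 = 1177225 + 34014 = 1211239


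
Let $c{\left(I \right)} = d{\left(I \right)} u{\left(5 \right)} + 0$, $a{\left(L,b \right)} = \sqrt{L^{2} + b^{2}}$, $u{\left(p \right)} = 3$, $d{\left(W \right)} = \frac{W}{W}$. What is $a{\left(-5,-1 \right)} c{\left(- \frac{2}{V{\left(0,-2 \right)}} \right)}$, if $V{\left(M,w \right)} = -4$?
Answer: $3 \sqrt{26} \approx 15.297$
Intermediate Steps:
$d{\left(W \right)} = 1$
$c{\left(I \right)} = 3$ ($c{\left(I \right)} = 1 \cdot 3 + 0 = 3 + 0 = 3$)
$a{\left(-5,-1 \right)} c{\left(- \frac{2}{V{\left(0,-2 \right)}} \right)} = \sqrt{\left(-5\right)^{2} + \left(-1\right)^{2}} \cdot 3 = \sqrt{25 + 1} \cdot 3 = \sqrt{26} \cdot 3 = 3 \sqrt{26}$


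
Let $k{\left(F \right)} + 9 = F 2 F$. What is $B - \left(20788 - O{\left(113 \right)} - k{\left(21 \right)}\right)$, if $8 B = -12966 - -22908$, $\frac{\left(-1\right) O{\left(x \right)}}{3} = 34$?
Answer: $- \frac{75097}{4} \approx -18774.0$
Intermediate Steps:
$k{\left(F \right)} = -9 + 2 F^{2}$ ($k{\left(F \right)} = -9 + F 2 F = -9 + 2 F F = -9 + 2 F^{2}$)
$O{\left(x \right)} = -102$ ($O{\left(x \right)} = \left(-3\right) 34 = -102$)
$B = \frac{4971}{4}$ ($B = \frac{-12966 - -22908}{8} = \frac{-12966 + 22908}{8} = \frac{1}{8} \cdot 9942 = \frac{4971}{4} \approx 1242.8$)
$B - \left(20788 - O{\left(113 \right)} - k{\left(21 \right)}\right) = \frac{4971}{4} - \left(20890 - \left(-9 + 2 \cdot 21^{2}\right)\right) = \frac{4971}{4} - \left(20890 - \left(-9 + 2 \cdot 441\right)\right) = \frac{4971}{4} - \left(20890 - \left(-9 + 882\right)\right) = \frac{4971}{4} - 20017 = - \frac{75097}{4}$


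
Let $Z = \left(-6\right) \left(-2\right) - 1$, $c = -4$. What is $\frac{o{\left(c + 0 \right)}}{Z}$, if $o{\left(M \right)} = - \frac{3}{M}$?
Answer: $\frac{3}{44} \approx 0.068182$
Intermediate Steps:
$Z = 11$ ($Z = 12 - 1 = 11$)
$\frac{o{\left(c + 0 \right)}}{Z} = \frac{\left(-3\right) \frac{1}{-4 + 0}}{11} = \frac{\left(-3\right) \frac{1}{-4}}{11} = \frac{\left(-3\right) \left(- \frac{1}{4}\right)}{11} = \frac{1}{11} \cdot \frac{3}{4} = \frac{3}{44}$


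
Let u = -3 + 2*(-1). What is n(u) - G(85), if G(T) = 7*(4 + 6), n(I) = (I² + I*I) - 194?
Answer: -214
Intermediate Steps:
u = -5 (u = -3 - 2 = -5)
n(I) = -194 + 2*I² (n(I) = (I² + I²) - 194 = 2*I² - 194 = -194 + 2*I²)
G(T) = 70 (G(T) = 7*10 = 70)
n(u) - G(85) = (-194 + 2*(-5)²) - 1*70 = (-194 + 2*25) - 70 = (-194 + 50) - 70 = -144 - 70 = -214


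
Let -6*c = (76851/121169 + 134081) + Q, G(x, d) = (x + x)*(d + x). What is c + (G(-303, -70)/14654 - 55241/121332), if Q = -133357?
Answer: -11396976528931289/107719188170316 ≈ -105.80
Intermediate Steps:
G(x, d) = 2*x*(d + x) (G(x, d) = (2*x)*(d + x) = 2*x*(d + x))
c = -87803207/727014 (c = -((76851/121169 + 134081) - 133357)/6 = -(16246537540/121169 - 133357)/6 = -1/6*87803207/121169 = -87803207/727014 ≈ -120.77)
c + (G(-303, -70)/14654 - 55241/121332) = -87803207/727014 + ((2*(-303)*(-70 - 303))/14654 - 55241/121332) = -87803207/727014 + ((2*(-303)*(-373))*(1/14654) - 55241*1/121332) = -87803207/727014 + (226038*(1/14654) - 55241/121332) = -87803207/727014 + (113019/7327 - 55241/121332) = -87803207/727014 + 13308070501/888999564 = -11396976528931289/107719188170316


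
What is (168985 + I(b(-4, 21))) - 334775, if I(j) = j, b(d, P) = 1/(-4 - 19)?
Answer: -3813171/23 ≈ -1.6579e+5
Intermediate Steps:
b(d, P) = -1/23 (b(d, P) = 1/(-23) = -1/23)
(168985 + I(b(-4, 21))) - 334775 = (168985 - 1/23) - 334775 = 3886654/23 - 334775 = -3813171/23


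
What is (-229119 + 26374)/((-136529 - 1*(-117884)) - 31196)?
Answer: 8815/2167 ≈ 4.0678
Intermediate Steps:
(-229119 + 26374)/((-136529 - 1*(-117884)) - 31196) = -202745/((-136529 + 117884) - 31196) = -202745/(-18645 - 31196) = -202745/(-49841) = -202745*(-1/49841) = 8815/2167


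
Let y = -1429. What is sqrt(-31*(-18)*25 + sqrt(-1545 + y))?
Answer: sqrt(13950 + I*sqrt(2974)) ≈ 118.11 + 0.2309*I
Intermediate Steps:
sqrt(-31*(-18)*25 + sqrt(-1545 + y)) = sqrt(-31*(-18)*25 + sqrt(-1545 - 1429)) = sqrt(558*25 + sqrt(-2974)) = sqrt(13950 + I*sqrt(2974))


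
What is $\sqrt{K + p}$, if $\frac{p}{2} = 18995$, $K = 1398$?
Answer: $2 \sqrt{9847} \approx 198.46$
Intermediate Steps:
$p = 37990$ ($p = 2 \cdot 18995 = 37990$)
$\sqrt{K + p} = \sqrt{1398 + 37990} = \sqrt{39388} = 2 \sqrt{9847}$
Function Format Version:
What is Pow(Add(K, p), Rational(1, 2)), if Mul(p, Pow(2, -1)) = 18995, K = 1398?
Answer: Mul(2, Pow(9847, Rational(1, 2))) ≈ 198.46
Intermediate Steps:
p = 37990 (p = Mul(2, 18995) = 37990)
Pow(Add(K, p), Rational(1, 2)) = Pow(Add(1398, 37990), Rational(1, 2)) = Pow(39388, Rational(1, 2)) = Mul(2, Pow(9847, Rational(1, 2)))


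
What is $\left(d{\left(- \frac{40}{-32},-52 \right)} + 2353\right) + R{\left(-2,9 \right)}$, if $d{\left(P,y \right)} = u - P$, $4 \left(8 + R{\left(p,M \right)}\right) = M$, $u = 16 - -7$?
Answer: $2369$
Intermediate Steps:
$u = 23$ ($u = 16 + 7 = 23$)
$R{\left(p,M \right)} = -8 + \frac{M}{4}$
$d{\left(P,y \right)} = 23 - P$
$\left(d{\left(- \frac{40}{-32},-52 \right)} + 2353\right) + R{\left(-2,9 \right)} = \left(\left(23 - - \frac{40}{-32}\right) + 2353\right) + \left(-8 + \frac{1}{4} \cdot 9\right) = \left(\left(23 - \left(-40\right) \left(- \frac{1}{32}\right)\right) + 2353\right) + \left(-8 + \frac{9}{4}\right) = \left(\left(23 - \frac{5}{4}\right) + 2353\right) - \frac{23}{4} = \left(\frac{87}{4} + 2353\right) - \frac{23}{4} = \frac{9499}{4} - \frac{23}{4} = 2369$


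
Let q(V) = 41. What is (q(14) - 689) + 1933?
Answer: 1285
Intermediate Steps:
(q(14) - 689) + 1933 = (41 - 689) + 1933 = -648 + 1933 = 1285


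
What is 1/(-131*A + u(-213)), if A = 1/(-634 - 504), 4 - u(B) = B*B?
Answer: -1138/51625239 ≈ -2.2043e-5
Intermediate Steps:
u(B) = 4 - B² (u(B) = 4 - B*B = 4 - B²)
A = -1/1138 (A = 1/(-1138) = -1/1138 ≈ -0.00087873)
1/(-131*A + u(-213)) = 1/(-131*(-1/1138) + (4 - 1*(-213)²)) = 1/(131/1138 + (4 - 1*45369)) = 1/(131/1138 + (4 - 45369)) = 1/(131/1138 - 45365) = 1/(-51625239/1138) = -1138/51625239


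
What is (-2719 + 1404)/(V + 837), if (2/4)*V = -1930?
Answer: 1315/3023 ≈ 0.43500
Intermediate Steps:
V = -3860 (V = 2*(-1930) = -3860)
(-2719 + 1404)/(V + 837) = (-2719 + 1404)/(-3860 + 837) = -1315/(-3023) = -1315*(-1/3023) = 1315/3023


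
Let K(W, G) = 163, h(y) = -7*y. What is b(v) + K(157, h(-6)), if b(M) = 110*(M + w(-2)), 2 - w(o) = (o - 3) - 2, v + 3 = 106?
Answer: 12483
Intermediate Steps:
v = 103 (v = -3 + 106 = 103)
w(o) = 7 - o (w(o) = 2 - ((o - 3) - 2) = 2 - ((-3 + o) - 2) = 2 - (-5 + o) = 2 + (5 - o) = 7 - o)
b(M) = 990 + 110*M (b(M) = 110*(M + (7 - 1*(-2))) = 110*(M + (7 + 2)) = 110*(M + 9) = 110*(9 + M) = 990 + 110*M)
b(v) + K(157, h(-6)) = (990 + 110*103) + 163 = (990 + 11330) + 163 = 12320 + 163 = 12483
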